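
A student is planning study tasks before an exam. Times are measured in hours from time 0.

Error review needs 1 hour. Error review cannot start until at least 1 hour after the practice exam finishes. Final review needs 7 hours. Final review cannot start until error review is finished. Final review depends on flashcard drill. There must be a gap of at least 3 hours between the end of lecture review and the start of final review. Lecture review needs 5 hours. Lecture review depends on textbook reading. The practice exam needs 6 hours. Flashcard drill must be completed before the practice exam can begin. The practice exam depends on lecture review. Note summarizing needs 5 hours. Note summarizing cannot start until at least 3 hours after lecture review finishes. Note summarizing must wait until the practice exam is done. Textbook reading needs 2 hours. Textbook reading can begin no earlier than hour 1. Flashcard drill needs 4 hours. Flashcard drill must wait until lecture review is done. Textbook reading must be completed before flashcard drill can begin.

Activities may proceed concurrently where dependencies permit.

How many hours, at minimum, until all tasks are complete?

After its own release at hour 1, textbook reading can start at hour 1 and finishes at hour 3.
Lecture review waits on textbook reading (finishes hour 3), so it starts at hour 3 and finishes at 3 + 5 = hour 8.
Flashcard drill has to wait for lecture review (finishes hour 8); textbook reading (finishes hour 3). The latest of these is hour 8, so flashcard drill runs hour 8 to 8 + 4 = hour 12.
For the practice exam: flashcard drill (finishes hour 12); lecture review (finishes hour 8). Taking the maximum gives a start of hour 12, and it finishes at 12 + 6 = hour 18.
Note summarizing cannot start until lecture review (finishes hour 8, plus 3-hour gap → hour 11); the practice exam (finishes hour 18). The controlling bound is hour 18, so note summarizing finishes at 18 + 5 = hour 23.
Error review waits on the practice exam (finishes hour 18, plus 1-hour gap → hour 19), so it starts at hour 19 and finishes at 19 + 1 = hour 20.
Final review has to wait for error review (finishes hour 20); flashcard drill (finishes hour 12); lecture review (finishes hour 8, plus 3-hour gap → hour 11). The latest of these is hour 20, so final review runs hour 20 to 20 + 7 = hour 27.
All tasks are finished once the last one completes. Finish times: Textbook reading at 3, Lecture review at 8, Flashcard drill at 12, The practice exam at 18, Error review at 20, Note summarizing at 23, Final review at 27. The latest is hour 27.

27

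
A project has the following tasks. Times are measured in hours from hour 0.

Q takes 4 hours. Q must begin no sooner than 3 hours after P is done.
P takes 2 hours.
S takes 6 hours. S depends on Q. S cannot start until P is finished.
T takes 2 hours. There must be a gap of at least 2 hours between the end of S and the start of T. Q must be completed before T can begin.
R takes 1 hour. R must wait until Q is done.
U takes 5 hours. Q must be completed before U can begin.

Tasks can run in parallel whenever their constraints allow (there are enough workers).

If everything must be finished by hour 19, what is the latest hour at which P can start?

To finish by hour 19, R (duration 1) must start no later than hour 18.
T has no dependents, so it just needs to finish by hour 19. Starting by 19 − 2 = hour 17 achieves that.
S has to be done before T (must start by hour 17, minus 2-hour gap → hour 15). That means finishing by hour 15, i.e. starting by 15 − 6 = hour 9.
U must finish by hour 19; it takes 5 hours, so it must start by 19 − 5 = hour 14.
Q feeds R (must start by hour 18); S (must start by hour 9); T (must start by hour 17); U (must start by hour 14). Taking the minimum, Q must finish by hour 9 and start by 9 − 4 = hour 5.
P has several dependents: Q (must start by hour 5, minus 3-hour gap → hour 2); S (must start by hour 9). The earliest of those limits is hour 2, so P must start by 2 − 2 = hour 0.

0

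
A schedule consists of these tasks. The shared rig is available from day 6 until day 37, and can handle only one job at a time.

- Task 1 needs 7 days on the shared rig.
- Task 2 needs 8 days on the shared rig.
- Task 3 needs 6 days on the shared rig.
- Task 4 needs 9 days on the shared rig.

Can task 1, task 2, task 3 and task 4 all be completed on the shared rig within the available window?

The shared rig window is 37 − 6 = 31 days.
Running back to back, the jobs need 7 + 8 + 6 + 9 = 30 days on the shared rig.
Since 30 ≤ 31, they fit within the window.

Yes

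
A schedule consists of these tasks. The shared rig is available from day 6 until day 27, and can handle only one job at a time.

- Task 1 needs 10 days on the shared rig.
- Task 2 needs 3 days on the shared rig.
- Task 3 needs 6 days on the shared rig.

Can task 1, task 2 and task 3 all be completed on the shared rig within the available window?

Yes

The shared rig window is 27 − 6 = 21 days.
Running back to back, the jobs need 10 + 3 + 6 = 19 days on the shared rig.
Since 19 ≤ 21, they fit within the window.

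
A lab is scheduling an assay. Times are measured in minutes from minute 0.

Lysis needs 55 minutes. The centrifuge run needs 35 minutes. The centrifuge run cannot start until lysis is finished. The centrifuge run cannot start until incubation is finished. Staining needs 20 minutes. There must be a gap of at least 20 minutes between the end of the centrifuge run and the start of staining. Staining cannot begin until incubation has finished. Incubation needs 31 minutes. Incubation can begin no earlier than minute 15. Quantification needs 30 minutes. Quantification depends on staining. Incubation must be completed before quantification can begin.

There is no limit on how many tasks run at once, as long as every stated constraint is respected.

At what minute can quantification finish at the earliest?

Incubation waits on its own release at minute 15, so it starts at minute 15 and finishes at 15 + 31 = minute 46.
Lysis has no prerequisites, so it starts at minute 0 and finishes at minute 55.
The centrifuge run needs all of lysis (finishes minute 55); incubation (finishes minute 46). That puts its earliest start at minute 55; it finishes at 55 + 35 = minute 90.
Staining has to wait for the centrifuge run (finishes minute 90, plus 20-minute gap → minute 110); incubation (finishes minute 46). The latest of these is minute 110, so staining runs minute 110 to 110 + 20 = minute 130.
Quantification has to wait for staining (finishes minute 130); incubation (finishes minute 46). The latest of these is minute 130, so quantification runs minute 130 to 130 + 30 = minute 160.

160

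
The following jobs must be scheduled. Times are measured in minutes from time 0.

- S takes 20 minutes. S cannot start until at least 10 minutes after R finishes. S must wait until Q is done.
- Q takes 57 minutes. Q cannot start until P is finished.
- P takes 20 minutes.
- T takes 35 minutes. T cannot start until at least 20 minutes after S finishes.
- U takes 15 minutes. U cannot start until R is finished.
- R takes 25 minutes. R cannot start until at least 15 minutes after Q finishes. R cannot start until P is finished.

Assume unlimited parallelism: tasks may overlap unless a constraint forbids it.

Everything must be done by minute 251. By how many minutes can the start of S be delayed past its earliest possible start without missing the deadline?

49

P can start immediately at minute 0; it finishes at minute 20.
Q cannot begin until P (finishes minute 20). It runs from minute 20 to 20 + 57 = minute 77.
R has to wait for Q (finishes minute 77, plus 15-minute gap → minute 92); P (finishes minute 20). The latest of these is minute 92, so R runs minute 92 to 92 + 25 = minute 117.
S needs all of R (finishes minute 117, plus 10-minute gap → minute 127); Q (finishes minute 77). That puts its earliest start at minute 127; it finishes at 127 + 20 = minute 147.

Working backward from the deadline:
T must finish by minute 251; it takes 35 minutes, so it must start by 251 − 35 = minute 216.
S has to be done before T (must start by minute 216, minus 20-minute gap → minute 196). That means finishing by minute 196, i.e. starting by 196 − 20 = minute 176.
So S can start as early as minute 127 and as late as minute 176, giving 176 − 127 = 49 minutes of slack.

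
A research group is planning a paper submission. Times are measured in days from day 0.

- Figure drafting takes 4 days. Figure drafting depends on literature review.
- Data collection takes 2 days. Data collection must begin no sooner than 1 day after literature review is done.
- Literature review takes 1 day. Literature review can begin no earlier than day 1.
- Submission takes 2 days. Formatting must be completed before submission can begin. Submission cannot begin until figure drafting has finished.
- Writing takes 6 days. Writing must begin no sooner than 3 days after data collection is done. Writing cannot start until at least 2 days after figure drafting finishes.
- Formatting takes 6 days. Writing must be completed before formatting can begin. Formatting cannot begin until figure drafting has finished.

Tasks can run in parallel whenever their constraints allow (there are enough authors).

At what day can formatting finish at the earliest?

20

After its own release at day 1, literature review can start at day 1 and finishes at day 2.
Figure drafting cannot begin until literature review (finishes day 2). It runs from day 2 to 2 + 4 = day 6.
Data collection cannot begin until literature review (finishes day 2, plus 1-day gap → day 3). It runs from day 3 to 3 + 2 = day 5.
Writing has to wait for data collection (finishes day 5, plus 3-day gap → day 8); figure drafting (finishes day 6, plus 2-day gap → day 8). The latest of these is day 8, so writing runs day 8 to 8 + 6 = day 14.
For formatting: writing (finishes day 14); figure drafting (finishes day 6). Taking the maximum gives a start of day 14, and it finishes at 14 + 6 = day 20.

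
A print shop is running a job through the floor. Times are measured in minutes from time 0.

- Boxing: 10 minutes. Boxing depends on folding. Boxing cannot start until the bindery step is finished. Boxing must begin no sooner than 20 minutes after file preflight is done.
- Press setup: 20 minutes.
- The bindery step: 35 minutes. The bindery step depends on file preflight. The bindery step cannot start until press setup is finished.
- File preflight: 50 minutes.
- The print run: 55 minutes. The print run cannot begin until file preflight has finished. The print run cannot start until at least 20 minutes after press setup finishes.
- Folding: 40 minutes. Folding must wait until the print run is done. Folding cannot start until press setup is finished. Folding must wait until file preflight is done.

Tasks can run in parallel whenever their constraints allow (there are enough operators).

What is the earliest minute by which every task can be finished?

155

Press setup can start immediately at minute 0; it finishes at minute 20.
Nothing blocks file preflight, so it runs from minute 0 to minute 50.
The bindery step cannot start until file preflight (finishes minute 50); press setup (finishes minute 20). The controlling bound is minute 50, so the bindery step finishes at 50 + 35 = minute 85.
The print run needs all of file preflight (finishes minute 50); press setup (finishes minute 20, plus 20-minute gap → minute 40). That puts its earliest start at minute 50; it finishes at 50 + 55 = minute 105.
For folding: the print run (finishes minute 105); press setup (finishes minute 20); file preflight (finishes minute 50). Taking the maximum gives a start of minute 105, and it finishes at 105 + 40 = minute 145.
Boxing has to wait for folding (finishes minute 145); the bindery step (finishes minute 85); file preflight (finishes minute 50, plus 20-minute gap → minute 70). The latest of these is minute 145, so boxing runs minute 145 to 145 + 10 = minute 155.
All tasks are finished once the last one completes. Finish times: File preflight at 50, Press setup at 20, The print run at 105, Folding at 145, The bindery step at 85, Boxing at 155. The latest is minute 155.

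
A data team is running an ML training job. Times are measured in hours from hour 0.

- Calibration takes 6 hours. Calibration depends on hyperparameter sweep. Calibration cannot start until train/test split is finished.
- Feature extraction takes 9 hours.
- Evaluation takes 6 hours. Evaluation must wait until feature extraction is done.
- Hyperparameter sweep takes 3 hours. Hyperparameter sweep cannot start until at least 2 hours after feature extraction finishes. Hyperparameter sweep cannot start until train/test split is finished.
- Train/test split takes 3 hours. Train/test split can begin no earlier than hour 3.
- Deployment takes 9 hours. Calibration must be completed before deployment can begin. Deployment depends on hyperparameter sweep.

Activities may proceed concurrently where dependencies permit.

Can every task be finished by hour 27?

Train/test split waits on its own release at hour 3, so it starts at hour 3 and finishes at 3 + 3 = hour 6.
Feature extraction can start immediately at hour 0; it finishes at hour 9.
Evaluation waits on feature extraction (finishes hour 9), so it starts at hour 9 and finishes at 9 + 6 = hour 15.
Hyperparameter sweep has to wait for feature extraction (finishes hour 9, plus 2-hour gap → hour 11); train/test split (finishes hour 6). The latest of these is hour 11, so hyperparameter sweep runs hour 11 to 11 + 3 = hour 14.
Calibration cannot start until hyperparameter sweep (finishes hour 14); train/test split (finishes hour 6). The controlling bound is hour 14, so calibration finishes at 14 + 6 = hour 20.
Deployment needs all of calibration (finishes hour 20); hyperparameter sweep (finishes hour 14). That puts its earliest start at hour 20; it finishes at 20 + 9 = hour 29.
The earliest everything can be done is hour 29, which is after the deadline of 27, so it is not possible.

No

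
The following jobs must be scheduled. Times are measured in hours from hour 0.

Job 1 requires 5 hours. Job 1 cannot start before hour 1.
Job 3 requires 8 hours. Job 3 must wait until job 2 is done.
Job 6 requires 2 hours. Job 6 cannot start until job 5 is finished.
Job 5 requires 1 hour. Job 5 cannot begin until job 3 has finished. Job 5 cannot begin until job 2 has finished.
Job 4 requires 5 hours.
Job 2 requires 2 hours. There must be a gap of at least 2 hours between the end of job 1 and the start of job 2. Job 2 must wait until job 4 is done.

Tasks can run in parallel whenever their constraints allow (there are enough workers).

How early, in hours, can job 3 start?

Nothing blocks job 4, so it runs from hour 0 to hour 5.
Job 1 cannot begin until its own release at hour 1. It runs from hour 1 to 1 + 5 = hour 6.
Job 2 has to wait for job 1 (finishes hour 6, plus 2-hour gap → hour 8); job 4 (finishes hour 5). The latest of these is hour 8, so job 2 runs hour 8 to 8 + 2 = hour 10.
Job 3 waits on job 2 (finishes hour 10), so the earliest it can start is hour 10.

10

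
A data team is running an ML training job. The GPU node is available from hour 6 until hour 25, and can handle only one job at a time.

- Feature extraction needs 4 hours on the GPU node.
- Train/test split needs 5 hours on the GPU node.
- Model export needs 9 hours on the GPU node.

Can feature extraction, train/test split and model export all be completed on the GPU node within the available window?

Yes

The GPU node window is 25 − 6 = 19 hours.
Running back to back, the jobs need 4 + 5 + 9 = 18 hours on the GPU node.
Since 18 ≤ 19, they fit within the window.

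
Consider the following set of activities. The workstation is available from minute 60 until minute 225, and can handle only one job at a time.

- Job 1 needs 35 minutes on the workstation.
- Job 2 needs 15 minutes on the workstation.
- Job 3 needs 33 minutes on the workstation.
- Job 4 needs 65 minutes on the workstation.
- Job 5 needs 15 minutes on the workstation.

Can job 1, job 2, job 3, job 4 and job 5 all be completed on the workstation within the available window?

The workstation window is 225 − 60 = 165 minutes.
Running back to back, the jobs need 35 + 15 + 33 + 65 + 15 = 163 minutes on the workstation.
Since 163 ≤ 165, they fit within the window.

Yes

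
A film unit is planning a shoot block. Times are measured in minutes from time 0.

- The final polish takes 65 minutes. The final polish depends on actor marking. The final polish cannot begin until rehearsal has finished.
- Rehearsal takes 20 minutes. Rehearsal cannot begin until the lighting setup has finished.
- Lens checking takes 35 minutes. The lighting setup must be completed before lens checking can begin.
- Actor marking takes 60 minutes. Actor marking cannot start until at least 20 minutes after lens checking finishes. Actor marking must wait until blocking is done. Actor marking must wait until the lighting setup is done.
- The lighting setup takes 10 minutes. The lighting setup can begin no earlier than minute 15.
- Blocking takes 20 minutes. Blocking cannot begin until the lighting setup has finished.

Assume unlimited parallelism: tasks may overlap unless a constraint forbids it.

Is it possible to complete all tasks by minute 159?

The lighting setup waits on its own release at minute 15, so it starts at minute 15 and finishes at 15 + 10 = minute 25.
Rehearsal waits on the lighting setup (finishes minute 25), so it starts at minute 25 and finishes at 25 + 20 = minute 45.
Blocking cannot begin until the lighting setup (finishes minute 25). It runs from minute 25 to 25 + 20 = minute 45.
Lens checking waits on the lighting setup (finishes minute 25), so it starts at minute 25 and finishes at 25 + 35 = minute 60.
Actor marking cannot start until lens checking (finishes minute 60, plus 20-minute gap → minute 80); blocking (finishes minute 45); the lighting setup (finishes minute 25). The controlling bound is minute 80, so actor marking finishes at 80 + 60 = minute 140.
For the final polish: actor marking (finishes minute 140); rehearsal (finishes minute 45). Taking the maximum gives a start of minute 140, and it finishes at 140 + 65 = minute 205.
The earliest everything can be done is minute 205, which is after the deadline of 159, so it is not possible.

No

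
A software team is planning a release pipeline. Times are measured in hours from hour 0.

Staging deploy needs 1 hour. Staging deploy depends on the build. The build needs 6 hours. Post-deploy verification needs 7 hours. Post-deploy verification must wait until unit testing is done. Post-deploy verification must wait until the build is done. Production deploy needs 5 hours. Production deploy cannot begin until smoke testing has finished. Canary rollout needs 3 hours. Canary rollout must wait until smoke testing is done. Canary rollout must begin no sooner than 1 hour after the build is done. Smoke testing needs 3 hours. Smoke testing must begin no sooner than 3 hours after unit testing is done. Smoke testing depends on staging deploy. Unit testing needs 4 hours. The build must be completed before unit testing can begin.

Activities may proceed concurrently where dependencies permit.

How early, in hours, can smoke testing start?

The build can start immediately at hour 0; it finishes at hour 6.
Staging deploy cannot begin until the build (finishes hour 6). It runs from hour 6 to 6 + 1 = hour 7.
After the build (finishes hour 6), unit testing can start at hour 6 and finishes at hour 10.
Smoke testing waits on unit testing (finishes hour 10, plus 3-hour gap → hour 13); staging deploy (finishes hour 7). The latest of these is hour 13, which is the earliest smoke testing can start.

13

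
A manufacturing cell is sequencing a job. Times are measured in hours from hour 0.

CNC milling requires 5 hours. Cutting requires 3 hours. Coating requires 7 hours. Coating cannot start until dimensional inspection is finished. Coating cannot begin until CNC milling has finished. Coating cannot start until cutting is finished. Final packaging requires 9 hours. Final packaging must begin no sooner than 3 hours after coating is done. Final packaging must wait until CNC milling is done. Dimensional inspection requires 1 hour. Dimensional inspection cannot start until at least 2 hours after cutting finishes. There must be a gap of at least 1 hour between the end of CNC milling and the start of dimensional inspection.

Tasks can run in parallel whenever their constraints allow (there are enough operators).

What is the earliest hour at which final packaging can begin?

17

CNC milling can start immediately at hour 0; it finishes at hour 5.
Cutting has no prerequisites, so it starts at hour 0 and finishes at hour 3.
For dimensional inspection: cutting (finishes hour 3, plus 2-hour gap → hour 5); CNC milling (finishes hour 5, plus 1-hour gap → hour 6). Taking the maximum gives a start of hour 6, and it finishes at 6 + 1 = hour 7.
Coating cannot start until dimensional inspection (finishes hour 7); CNC milling (finishes hour 5); cutting (finishes hour 3). The controlling bound is hour 7, so coating finishes at 7 + 7 = hour 14.
Final packaging waits on coating (finishes hour 14, plus 3-hour gap → hour 17); CNC milling (finishes hour 5). The latest of these is hour 17, which is the earliest final packaging can start.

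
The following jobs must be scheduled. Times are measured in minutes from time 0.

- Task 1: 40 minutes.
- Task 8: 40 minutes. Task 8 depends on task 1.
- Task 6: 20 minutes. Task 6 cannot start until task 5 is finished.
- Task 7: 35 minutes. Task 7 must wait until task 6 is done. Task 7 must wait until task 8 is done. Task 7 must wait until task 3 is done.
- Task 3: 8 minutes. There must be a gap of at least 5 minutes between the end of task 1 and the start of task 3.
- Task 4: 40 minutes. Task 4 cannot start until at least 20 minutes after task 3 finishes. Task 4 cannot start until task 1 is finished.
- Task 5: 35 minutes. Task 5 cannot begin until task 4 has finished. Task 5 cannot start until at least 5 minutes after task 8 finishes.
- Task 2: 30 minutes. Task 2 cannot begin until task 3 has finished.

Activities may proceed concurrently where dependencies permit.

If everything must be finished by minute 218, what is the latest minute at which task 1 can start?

Task 2 has no dependents, so it just needs to finish by minute 218. Starting by 218 − 30 = minute 188 achieves that.
To finish by minute 218, task 7 (duration 35) must start no later than minute 183.
Task 6 feeds into task 7 (must start by minute 183); so task 6 must finish by minute 183 and therefore start by minute 163.
Task 5 feeds into task 6 (must start by minute 163); so task 5 must finish by minute 163 and therefore start by minute 128.
Task 4 has to be done before task 5 (must start by minute 128). That means finishing by minute 128, i.e. starting by 128 − 40 = minute 88.
Task 3 has several dependents: task 2 (must start by minute 188); task 4 (must start by minute 88, minus 20-minute gap → minute 68); task 7 (must start by minute 183). The earliest of those limits is minute 68, so task 3 must start by 68 − 8 = minute 60.
For task 8: task 5 (must start by minute 128, minus 5-minute gap → minute 123); task 7 (must start by minute 183). The most restrictive is minute 123; with a 40-minute duration, task 8 must start by minute 83.
Task 1 has several dependents: task 3 (must start by minute 60, minus 5-minute gap → minute 55); task 4 (must start by minute 88); task 8 (must start by minute 83). The earliest of those limits is minute 55, so task 1 must start by 55 − 40 = minute 15.

15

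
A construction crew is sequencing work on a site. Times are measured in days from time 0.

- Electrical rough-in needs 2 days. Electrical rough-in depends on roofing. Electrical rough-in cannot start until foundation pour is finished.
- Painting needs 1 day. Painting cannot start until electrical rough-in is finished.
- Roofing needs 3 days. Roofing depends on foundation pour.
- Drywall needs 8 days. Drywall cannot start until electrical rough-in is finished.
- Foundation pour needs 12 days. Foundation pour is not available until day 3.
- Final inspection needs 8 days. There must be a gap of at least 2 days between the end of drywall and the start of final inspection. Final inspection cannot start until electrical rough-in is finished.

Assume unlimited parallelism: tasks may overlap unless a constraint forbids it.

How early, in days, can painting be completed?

21

After its own release at day 3, foundation pour can start at day 3 and finishes at day 15.
After foundation pour (finishes day 15), roofing can start at day 15 and finishes at day 18.
Electrical rough-in cannot start until roofing (finishes day 18); foundation pour (finishes day 15). The controlling bound is day 18, so electrical rough-in finishes at 18 + 2 = day 20.
Painting waits on electrical rough-in (finishes day 20), so it starts at day 20 and finishes at 20 + 1 = day 21.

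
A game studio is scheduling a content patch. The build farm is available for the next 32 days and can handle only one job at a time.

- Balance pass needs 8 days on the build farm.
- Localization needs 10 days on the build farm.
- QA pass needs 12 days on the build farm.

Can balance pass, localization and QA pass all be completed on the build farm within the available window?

Running back to back, the jobs need 8 + 10 + 12 = 30 days on the build farm.
Since 30 ≤ 32, they fit within the window.

Yes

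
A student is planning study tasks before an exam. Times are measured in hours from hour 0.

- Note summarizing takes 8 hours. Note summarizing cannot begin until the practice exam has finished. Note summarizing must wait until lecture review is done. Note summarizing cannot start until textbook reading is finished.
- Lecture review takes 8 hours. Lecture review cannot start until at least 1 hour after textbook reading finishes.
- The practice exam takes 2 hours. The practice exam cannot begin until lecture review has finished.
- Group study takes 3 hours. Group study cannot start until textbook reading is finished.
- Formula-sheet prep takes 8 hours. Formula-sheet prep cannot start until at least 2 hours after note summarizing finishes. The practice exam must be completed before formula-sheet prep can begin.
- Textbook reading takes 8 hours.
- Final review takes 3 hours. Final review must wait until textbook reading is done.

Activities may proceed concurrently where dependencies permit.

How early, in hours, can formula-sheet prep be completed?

37

Textbook reading has no prerequisites, so it starts at hour 0 and finishes at hour 8.
After textbook reading (finishes hour 8, plus 1-hour gap → hour 9), lecture review can start at hour 9 and finishes at hour 17.
The practice exam cannot begin until lecture review (finishes hour 17). It runs from hour 17 to 17 + 2 = hour 19.
Note summarizing needs all of the practice exam (finishes hour 19); lecture review (finishes hour 17); textbook reading (finishes hour 8). That puts its earliest start at hour 19; it finishes at 19 + 8 = hour 27.
Formula-sheet prep needs all of note summarizing (finishes hour 27, plus 2-hour gap → hour 29); the practice exam (finishes hour 19). That puts its earliest start at hour 29; it finishes at 29 + 8 = hour 37.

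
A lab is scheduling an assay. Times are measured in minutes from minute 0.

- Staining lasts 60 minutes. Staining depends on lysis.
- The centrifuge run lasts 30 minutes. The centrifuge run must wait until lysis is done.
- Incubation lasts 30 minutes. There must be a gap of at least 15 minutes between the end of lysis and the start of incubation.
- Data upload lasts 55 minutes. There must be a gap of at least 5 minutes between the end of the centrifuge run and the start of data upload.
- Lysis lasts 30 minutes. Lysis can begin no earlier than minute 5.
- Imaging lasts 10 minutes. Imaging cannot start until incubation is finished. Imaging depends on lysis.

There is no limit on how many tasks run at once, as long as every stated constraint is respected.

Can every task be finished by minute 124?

Lysis waits on its own release at minute 5, so it starts at minute 5 and finishes at 5 + 30 = minute 35.
Staining cannot begin until lysis (finishes minute 35). It runs from minute 35 to 35 + 60 = minute 95.
The centrifuge run cannot begin until lysis (finishes minute 35). It runs from minute 35 to 35 + 30 = minute 65.
Data upload waits on the centrifuge run (finishes minute 65, plus 5-minute gap → minute 70), so it starts at minute 70 and finishes at 70 + 55 = minute 125.
Incubation cannot begin until lysis (finishes minute 35, plus 15-minute gap → minute 50). It runs from minute 50 to 50 + 30 = minute 80.
For imaging: incubation (finishes minute 80); lysis (finishes minute 35). Taking the maximum gives a start of minute 80, and it finishes at 80 + 10 = minute 90.
The earliest everything can be done is minute 125, which is after the deadline of 124, so it is not possible.

No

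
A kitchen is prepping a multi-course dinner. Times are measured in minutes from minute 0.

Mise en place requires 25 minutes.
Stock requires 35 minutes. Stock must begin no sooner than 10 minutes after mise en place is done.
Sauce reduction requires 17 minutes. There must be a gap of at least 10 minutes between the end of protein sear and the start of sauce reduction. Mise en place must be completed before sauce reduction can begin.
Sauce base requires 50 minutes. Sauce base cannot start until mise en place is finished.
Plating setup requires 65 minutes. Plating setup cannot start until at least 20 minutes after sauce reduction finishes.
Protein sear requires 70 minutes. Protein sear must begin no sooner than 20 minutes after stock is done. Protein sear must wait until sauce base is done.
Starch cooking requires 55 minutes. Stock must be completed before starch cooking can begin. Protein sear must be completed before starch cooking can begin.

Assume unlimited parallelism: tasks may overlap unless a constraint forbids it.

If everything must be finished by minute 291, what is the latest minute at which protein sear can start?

Nothing follows plating setup; the deadline of minute 291 is its only limit. It must start by 291 − 65 = minute 226.
Sauce reduction feeds into plating setup (must start by minute 226, minus 20-minute gap → minute 206); so sauce reduction must finish by minute 206 and therefore start by minute 189.
To finish by minute 291, starch cooking (duration 55) must start no later than minute 236.
Protein sear has several dependents: sauce reduction (must start by minute 189, minus 10-minute gap → minute 179); starch cooking (must start by minute 236). The earliest of those limits is minute 179, so protein sear must start by 179 − 70 = minute 109.

109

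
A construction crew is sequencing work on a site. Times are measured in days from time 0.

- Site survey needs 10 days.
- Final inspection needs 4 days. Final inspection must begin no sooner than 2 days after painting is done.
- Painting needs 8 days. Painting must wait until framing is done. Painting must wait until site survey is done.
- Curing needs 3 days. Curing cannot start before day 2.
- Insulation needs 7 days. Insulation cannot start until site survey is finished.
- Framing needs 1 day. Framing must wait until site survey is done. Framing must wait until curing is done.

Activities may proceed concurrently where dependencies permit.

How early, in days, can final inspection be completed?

25

After its own release at day 2, curing can start at day 2 and finishes at day 5.
Nothing blocks site survey, so it runs from day 0 to day 10.
Framing has to wait for site survey (finishes day 10); curing (finishes day 5). The latest of these is day 10, so framing runs day 10 to 10 + 1 = day 11.
For painting: framing (finishes day 11); site survey (finishes day 10). Taking the maximum gives a start of day 11, and it finishes at 11 + 8 = day 19.
Final inspection waits on painting (finishes day 19, plus 2-day gap → day 21), so it starts at day 21 and finishes at 21 + 4 = day 25.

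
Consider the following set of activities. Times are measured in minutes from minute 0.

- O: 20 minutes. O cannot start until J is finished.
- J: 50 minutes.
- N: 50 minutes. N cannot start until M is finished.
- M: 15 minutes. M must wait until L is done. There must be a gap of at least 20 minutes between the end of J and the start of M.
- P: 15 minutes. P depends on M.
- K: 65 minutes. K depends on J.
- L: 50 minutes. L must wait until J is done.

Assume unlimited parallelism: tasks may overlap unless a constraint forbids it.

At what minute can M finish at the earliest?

J has no prerequisites, so it starts at minute 0 and finishes at minute 50.
After J (finishes minute 50), L can start at minute 50 and finishes at minute 100.
M has to wait for L (finishes minute 100); J (finishes minute 50, plus 20-minute gap → minute 70). The latest of these is minute 100, so M runs minute 100 to 100 + 15 = minute 115.

115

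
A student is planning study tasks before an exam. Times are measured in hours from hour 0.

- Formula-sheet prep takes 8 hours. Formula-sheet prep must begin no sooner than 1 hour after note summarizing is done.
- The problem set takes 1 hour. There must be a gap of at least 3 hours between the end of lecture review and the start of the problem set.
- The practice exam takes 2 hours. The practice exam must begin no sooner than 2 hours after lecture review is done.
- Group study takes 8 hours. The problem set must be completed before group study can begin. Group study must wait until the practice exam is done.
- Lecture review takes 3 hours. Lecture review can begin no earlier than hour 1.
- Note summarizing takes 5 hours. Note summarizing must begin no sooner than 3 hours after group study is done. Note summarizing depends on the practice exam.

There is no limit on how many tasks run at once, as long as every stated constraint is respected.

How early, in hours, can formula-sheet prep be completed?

Lecture review waits on its own release at hour 1, so it starts at hour 1 and finishes at 1 + 3 = hour 4.
The practice exam waits on lecture review (finishes hour 4, plus 2-hour gap → hour 6), so it starts at hour 6 and finishes at 6 + 2 = hour 8.
After lecture review (finishes hour 4, plus 3-hour gap → hour 7), the problem set can start at hour 7 and finishes at hour 8.
Group study needs all of the problem set (finishes hour 8); the practice exam (finishes hour 8). That puts its earliest start at hour 8; it finishes at 8 + 8 = hour 16.
Note summarizing cannot start until group study (finishes hour 16, plus 3-hour gap → hour 19); the practice exam (finishes hour 8). The controlling bound is hour 19, so note summarizing finishes at 19 + 5 = hour 24.
After note summarizing (finishes hour 24, plus 1-hour gap → hour 25), formula-sheet prep can start at hour 25 and finishes at hour 33.

33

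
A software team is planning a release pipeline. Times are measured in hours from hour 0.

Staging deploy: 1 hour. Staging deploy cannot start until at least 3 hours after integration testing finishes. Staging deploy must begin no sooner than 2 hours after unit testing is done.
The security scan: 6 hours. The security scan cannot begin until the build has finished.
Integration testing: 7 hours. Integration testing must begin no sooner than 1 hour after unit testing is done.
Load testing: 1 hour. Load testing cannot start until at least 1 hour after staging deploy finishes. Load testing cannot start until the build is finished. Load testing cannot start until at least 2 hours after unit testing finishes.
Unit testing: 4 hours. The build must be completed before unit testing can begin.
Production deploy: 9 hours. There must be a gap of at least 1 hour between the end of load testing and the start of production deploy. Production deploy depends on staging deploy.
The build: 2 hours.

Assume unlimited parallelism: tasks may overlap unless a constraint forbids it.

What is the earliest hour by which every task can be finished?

The build can start immediately at hour 0; it finishes at hour 2.
The security scan cannot begin until the build (finishes hour 2). It runs from hour 2 to 2 + 6 = hour 8.
After the build (finishes hour 2), unit testing can start at hour 2 and finishes at hour 6.
After unit testing (finishes hour 6, plus 1-hour gap → hour 7), integration testing can start at hour 7 and finishes at hour 14.
For staging deploy: integration testing (finishes hour 14, plus 3-hour gap → hour 17); unit testing (finishes hour 6, plus 2-hour gap → hour 8). Taking the maximum gives a start of hour 17, and it finishes at 17 + 1 = hour 18.
For load testing: staging deploy (finishes hour 18, plus 1-hour gap → hour 19); the build (finishes hour 2); unit testing (finishes hour 6, plus 2-hour gap → hour 8). Taking the maximum gives a start of hour 19, and it finishes at 19 + 1 = hour 20.
Production deploy has to wait for load testing (finishes hour 20, plus 1-hour gap → hour 21); staging deploy (finishes hour 18). The latest of these is hour 21, so production deploy runs hour 21 to 21 + 9 = hour 30.
All tasks are finished once the last one completes. Finish times: The build at 2, Unit testing at 6, Integration testing at 14, The security scan at 8, Staging deploy at 18, Load testing at 20, Production deploy at 30. The latest is hour 30.

30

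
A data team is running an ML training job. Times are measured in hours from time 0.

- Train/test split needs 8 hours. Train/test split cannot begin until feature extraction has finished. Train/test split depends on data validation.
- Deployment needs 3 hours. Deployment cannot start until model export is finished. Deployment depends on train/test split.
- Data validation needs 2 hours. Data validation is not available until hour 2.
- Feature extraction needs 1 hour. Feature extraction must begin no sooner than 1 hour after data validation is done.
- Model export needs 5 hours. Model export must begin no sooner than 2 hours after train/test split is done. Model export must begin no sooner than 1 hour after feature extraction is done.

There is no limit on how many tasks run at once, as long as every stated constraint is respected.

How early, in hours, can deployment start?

Data validation waits on its own release at hour 2, so it starts at hour 2 and finishes at 2 + 2 = hour 4.
After data validation (finishes hour 4, plus 1-hour gap → hour 5), feature extraction can start at hour 5 and finishes at hour 6.
For train/test split: feature extraction (finishes hour 6); data validation (finishes hour 4). Taking the maximum gives a start of hour 6, and it finishes at 6 + 8 = hour 14.
Model export needs all of train/test split (finishes hour 14, plus 2-hour gap → hour 16); feature extraction (finishes hour 6, plus 1-hour gap → hour 7). That puts its earliest start at hour 16; it finishes at 16 + 5 = hour 21.
Deployment waits on model export (finishes hour 21); train/test split (finishes hour 14). The latest of these is hour 21, which is the earliest deployment can start.

21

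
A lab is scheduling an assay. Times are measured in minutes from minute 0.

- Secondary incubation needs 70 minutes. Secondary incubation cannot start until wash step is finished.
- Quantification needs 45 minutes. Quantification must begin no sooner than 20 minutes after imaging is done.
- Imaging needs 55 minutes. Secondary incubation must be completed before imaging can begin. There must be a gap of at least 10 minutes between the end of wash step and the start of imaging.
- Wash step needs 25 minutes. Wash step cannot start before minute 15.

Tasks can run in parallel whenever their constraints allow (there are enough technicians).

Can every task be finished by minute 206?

No

Wash step cannot begin until its own release at minute 15. It runs from minute 15 to 15 + 25 = minute 40.
Secondary incubation waits on wash step (finishes minute 40), so it starts at minute 40 and finishes at 40 + 70 = minute 110.
Imaging has to wait for secondary incubation (finishes minute 110); wash step (finishes minute 40, plus 10-minute gap → minute 50). The latest of these is minute 110, so imaging runs minute 110 to 110 + 55 = minute 165.
Quantification cannot begin until imaging (finishes minute 165, plus 20-minute gap → minute 185). It runs from minute 185 to 185 + 45 = minute 230.
The earliest everything can be done is minute 230, which is after the deadline of 206, so it is not possible.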